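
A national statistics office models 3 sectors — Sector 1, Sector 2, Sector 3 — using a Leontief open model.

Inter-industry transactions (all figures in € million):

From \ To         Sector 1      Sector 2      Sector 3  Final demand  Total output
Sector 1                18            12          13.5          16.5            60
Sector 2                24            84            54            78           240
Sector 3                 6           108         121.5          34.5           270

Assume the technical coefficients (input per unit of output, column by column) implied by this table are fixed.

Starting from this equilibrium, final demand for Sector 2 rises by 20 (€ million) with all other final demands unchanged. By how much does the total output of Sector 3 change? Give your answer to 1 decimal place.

Technical coefficients a_ij = z_ij / X_j:
  a_11 = 18/60 = 0.30, a_21 = 24/60 = 0.40, a_31 = 6/60 = 0.10
  a_12 = 12/240 = 0.05, a_22 = 84/240 = 0.35, a_32 = 108/240 = 0.45
  a_13 = 13.5/270 = 0.05, a_23 = 54/270 = 0.20, a_33 = 121.5/270 = 0.45
I − A =
  [   0.70    -0.05    -0.05]
  [  -0.40     0.65    -0.20]
  [  -0.10    -0.45     0.55]
Cofactors of I−A, C_ij = (−1)^(i+j)·(minor ij) (rows/columns in the sector order above):
  C_11 = (0.65)(0.55) − (-0.20)(-0.45) = 0.2675
  C_12 = −[(-0.40)(0.55) − (-0.20)(-0.10)] = 0.2400
  C_13 = (-0.40)(-0.45) − (0.65)(-0.10) = 0.2450
  C_21 = −[(-0.05)(0.55) − (-0.05)(-0.45)] = 0.0500
  C_22 = (0.70)(0.55) − (-0.05)(-0.10) = 0.3800
  C_23 = −[(0.70)(-0.45) − (-0.05)(-0.10)] = 0.3200
  C_31 = (-0.05)(-0.20) − (-0.05)(0.65) = 0.0425
  C_32 = −[(0.70)(-0.20) − (-0.05)(-0.40)] = 0.1600
  C_33 = (0.70)(0.65) − (-0.05)(-0.40) = 0.4350
det(I−A) = Σ_j (I−A)_1j·C_1j = (0.70)(0.2675) + (-0.05)(0.2400) + (-0.05)(0.2450) = 0.1630
adj(I−A) = Cᵀ =
  [ 0.2675   0.0500   0.0425]
  [ 0.2400   0.3800   0.1600]
  [ 0.2450   0.3200   0.4350]
(I − A)⁻¹ = adj(I−A) / det(I−A) ≈
  [   1.6411     0.3067     0.2607]
  [   1.4724     2.3313     0.9816]
  [   1.5031     1.9632     2.6687]
Δx = (I − A)⁻¹ Δd with Δd having +20 in the Sector 2 component and 0 elsewhere.
So Δx_3 = L_32 · (+20), where L_32 = adj(I−A)_32 / det(I−A) = 0.3200 / 0.1630.
Δx_3 = 0.3200 × (+20) / 0.1630 = 6.40 / 0.1630 ≈ 39.3.

Δx_3 = 39.3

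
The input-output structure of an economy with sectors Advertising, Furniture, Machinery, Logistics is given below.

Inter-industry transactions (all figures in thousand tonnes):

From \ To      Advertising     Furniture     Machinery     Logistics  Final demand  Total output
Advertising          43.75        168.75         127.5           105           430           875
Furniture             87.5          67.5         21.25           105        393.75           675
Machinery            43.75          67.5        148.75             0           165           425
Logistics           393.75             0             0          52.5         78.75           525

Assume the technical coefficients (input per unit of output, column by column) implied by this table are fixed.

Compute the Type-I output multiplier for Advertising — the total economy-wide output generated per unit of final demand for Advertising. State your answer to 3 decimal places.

m_A = 2.424

Technical coefficients a_ij = z_ij / X_j:
  a_AA = 43.75/875 = 0.05, a_FA = 87.5/875 = 0.10, a_MA = 43.75/875 = 0.05, a_LA = 393.75/875 = 0.45
  a_AF = 168.75/675 = 0.25, a_FF = 67.5/675 = 0.10, a_MF = 67.5/675 = 0.10, a_LF = 0/675 = 0.00
  a_AM = 127.5/425 = 0.30, a_FM = 21.25/425 = 0.05, a_MM = 148.75/425 = 0.35, a_LM = 0/425 = 0.00
  a_AL = 105/525 = 0.20, a_FL = 105/525 = 0.20, a_ML = 0/525 = 0.00, a_LL = 52.5/525 = 0.10
I − A =
  [   0.95    -0.25    -0.30    -0.20]
  [  -0.10     0.90    -0.05    -0.20]
  [  -0.05    -0.10     0.65     0.00]
  [  -0.45     0.00     0.00     0.90]
Compute the cofactors C_ij = (−1)^(i+j)·(3×3 minor ij) of I−A; the adjugate is their transpose:
adj(I−A) = Cᵀ =
  [ 0.522000   0.173250   0.254250   0.154500]
  [ 0.119250   0.483750   0.092250   0.134000]
  [ 0.058500   0.087750   0.643500   0.032500]
  [ 0.261000   0.086625   0.127125   0.517625]
det(I−A) = Σ_j (I−A)_1j·C_1j = (0.95)(0.522000) + (-0.25)(0.119250) + (-0.30)(0.058500) + (-0.20)(0.261000) = 0.3963375
(I − A)⁻¹ = adj(I−A) / det(I−A) ≈
  [   1.3171     0.4371     0.6415     0.3898]
  [   0.3009     1.2206     0.2328     0.3381]
  [   0.1476     0.2214     1.6236     0.0820]
  [   0.6585     0.2186     0.3207     1.3060]
The output multiplier for sector j is the column-j sum of the Leontief inverse (I − A)⁻¹ = adj(I−A) / det(I−A).
Column A of adj(I−A): (0.522000, 0.119250, 0.058500, 0.261000); det(I−A) = 0.3963375.
m_A = (0.522000 + 0.119250 + 0.058500 + 0.261000) / 0.3963375 = 0.96075 / 0.3963375 ≈ 2.424.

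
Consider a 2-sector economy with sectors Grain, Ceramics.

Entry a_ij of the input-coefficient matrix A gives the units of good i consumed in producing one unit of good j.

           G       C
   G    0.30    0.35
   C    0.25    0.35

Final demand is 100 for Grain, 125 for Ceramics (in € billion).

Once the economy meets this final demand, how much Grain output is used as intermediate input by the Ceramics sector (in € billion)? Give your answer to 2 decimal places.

z_GC = 107.14

I − A =
  [   0.70    -0.35]
  [  -0.25     0.65]
det(I−A) = (0.70)(0.65) − (-0.35)(-0.25) = 0.3675
adj(I−A) = [[0.65, 0.35], [0.25, 0.70]]
(I − A)⁻¹ = adj(I−A) / det(I−A) ≈
  [   1.7687     0.9524]
  [   0.6803     1.9048]
First solve x = (I − A)⁻¹ d = adj(I−A)·d / det(I−A); in particular x_C = (0.25·100 + 0.70·125) / 0.3675 = 112.50 / 0.3675 ≈ 306.1224.
Intermediate flow from G to C: z_GC = a_GC · x_C = 0.35 × 112.50 / 0.3675 = 39.375 / 0.3675 ≈ 107.14.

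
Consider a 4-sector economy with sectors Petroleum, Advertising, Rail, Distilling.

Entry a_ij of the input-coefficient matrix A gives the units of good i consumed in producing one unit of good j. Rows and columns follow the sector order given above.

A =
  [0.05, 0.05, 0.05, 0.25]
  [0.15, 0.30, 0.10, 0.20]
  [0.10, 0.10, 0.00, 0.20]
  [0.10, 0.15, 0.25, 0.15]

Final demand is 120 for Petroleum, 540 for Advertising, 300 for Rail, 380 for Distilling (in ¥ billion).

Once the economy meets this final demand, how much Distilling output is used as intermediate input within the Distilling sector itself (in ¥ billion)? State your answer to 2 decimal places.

I − A =
  [   0.95    -0.05    -0.05    -0.25]
  [  -0.15     0.70    -0.10    -0.20]
  [  -0.10    -0.10     1.00    -0.20]
  [  -0.10    -0.15    -0.25     0.85]
Compute the cofactors C_ij = (−1)^(i+j)·(3×3 minor ij) of I−A; the adjugate is their transpose:
adj(I−A) = Cᵀ =
  [ 0.51350   0.08950   0.08250   0.19150]
  [ 0.15550   0.72350   0.14250   0.24950]
  [ 0.08975   0.11575   0.50625   0.17275]
  [ 0.11425   0.17225   0.18375   0.64325]
det(I−A) = Σ_j (I−A)_1j·C_1j = (0.95)(0.51350) + (-0.05)(0.15550) + (-0.05)(0.08975) + (-0.25)(0.11425) = 0.4470
(I − A)⁻¹ = adj(I−A) / det(I−A) ≈
  [   1.1488     0.2002     0.1846     0.4284]
  [   0.3479     1.6186     0.3188     0.5582]
  [   0.2008     0.2589     1.1326     0.3865]
  [   0.2556     0.3853     0.4111     1.4390]
First solve x = (I − A)⁻¹ d = adj(I−A)·d / det(I−A); in particular x_4 = (0.11425·120 + 0.17225·540 + 0.18375·300 + 0.64325·380) / 0.4470 = 406.285 / 0.4470 ≈ 908.9150.
Intermediate flow from 4 to 4: z_44 = a_44 · x_4 = 0.15 × 406.285 / 0.4470 = 60.94275 / 0.4470 ≈ 136.34.

z_44 = 136.34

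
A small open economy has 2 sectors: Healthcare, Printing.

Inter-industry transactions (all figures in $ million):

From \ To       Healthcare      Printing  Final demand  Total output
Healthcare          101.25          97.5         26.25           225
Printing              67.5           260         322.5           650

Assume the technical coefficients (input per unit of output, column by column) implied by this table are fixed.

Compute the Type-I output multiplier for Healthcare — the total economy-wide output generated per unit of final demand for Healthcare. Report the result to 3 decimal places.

m_H = 3.158

Technical coefficients a_ij = z_ij / X_j:
  a_HH = 101.25/225 = 0.45, a_PH = 67.5/225 = 0.30
  a_HP = 97.5/650 = 0.15, a_PP = 260/650 = 0.40
I − A =
  [   0.55    -0.15]
  [  -0.30     0.60]
det(I−A) = (0.55)(0.60) − (-0.15)(-0.30) = 0.2850
adj(I−A) = [[0.60, 0.15], [0.30, 0.55]]
(I − A)⁻¹ = adj(I−A) / det(I−A) ≈
  [   2.1053     0.5263]
  [   1.0526     1.9298]
The output multiplier for sector j is the column-j sum of the Leontief inverse (I − A)⁻¹ = adj(I−A) / det(I−A).
Column H of adj(I−A): (0.60, 0.30); det(I−A) = 0.2850.
m_H = (0.60 + 0.30) / 0.2850 = 0.90 / 0.2850 ≈ 3.158.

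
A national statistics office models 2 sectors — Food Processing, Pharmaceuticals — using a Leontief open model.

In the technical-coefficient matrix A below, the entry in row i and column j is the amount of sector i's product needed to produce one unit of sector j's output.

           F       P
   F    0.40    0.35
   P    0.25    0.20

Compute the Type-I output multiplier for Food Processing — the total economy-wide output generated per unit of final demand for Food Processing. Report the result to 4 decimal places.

I − A =
  [   0.60    -0.35]
  [  -0.25     0.80]
det(I−A) = (0.60)(0.80) − (-0.35)(-0.25) = 0.3925
adj(I−A) = [[0.80, 0.35], [0.25, 0.60]]
(I − A)⁻¹ = adj(I−A) / det(I−A) ≈
  [   2.03822     0.89172]
  [   0.63694     1.52866]
The output multiplier for sector j is the column-j sum of the Leontief inverse (I − A)⁻¹ = adj(I−A) / det(I−A).
Column F of adj(I−A): (0.80, 0.25); det(I−A) = 0.3925.
m_F = (0.80 + 0.25) / 0.3925 = 1.05 / 0.3925 ≈ 2.6752.

m_F = 2.6752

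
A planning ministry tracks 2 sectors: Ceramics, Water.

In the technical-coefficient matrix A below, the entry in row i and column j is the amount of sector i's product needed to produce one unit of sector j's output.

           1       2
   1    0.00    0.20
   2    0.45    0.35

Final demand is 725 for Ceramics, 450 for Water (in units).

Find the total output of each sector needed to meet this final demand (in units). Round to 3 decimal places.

I − A =
  [   1.00    -0.20]
  [  -0.45     0.65]
det(I−A) = (1.00)(0.65) − (-0.20)(-0.45) = 0.5600
adj(I−A) = [[0.65, 0.20], [0.45, 1.00]]
(I − A)⁻¹ = adj(I−A) / det(I−A) ≈
  [   1.1607     0.3571]
  [   0.8036     1.7857]
x = (I − A)⁻¹ d = adj(I−A)·d / det(I−A), with det(I−A) = 0.5600:
  x_1 = (0.65·725 + 0.20·450) / 0.5600 = 561.25 / 0.5600 ≈ 1002.232
  x_2 = (0.45·725 + 1.00·450) / 0.5600 = 776.25 / 0.5600 ≈ 1386.161

x_1 = 1002.232, x_2 = 1386.161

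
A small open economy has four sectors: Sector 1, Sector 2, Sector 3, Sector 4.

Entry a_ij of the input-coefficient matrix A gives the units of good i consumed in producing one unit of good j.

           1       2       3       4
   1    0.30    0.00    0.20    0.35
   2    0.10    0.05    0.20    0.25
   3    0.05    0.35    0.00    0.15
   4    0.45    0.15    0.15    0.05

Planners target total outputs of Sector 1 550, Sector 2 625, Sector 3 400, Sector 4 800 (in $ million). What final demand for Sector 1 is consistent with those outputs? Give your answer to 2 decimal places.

I − A =
  [   0.70     0.00    -0.20    -0.35]
  [  -0.10     0.95    -0.20    -0.25]
  [  -0.05    -0.35     1.00    -0.15]
  [  -0.45    -0.15    -0.15     0.95]
d = (I − A) x:
  d_1 = (+0.70)·550 + (+0.00)·625 + (-0.20)·400 + (-0.35)·800 = 25.00
  d_2 = (-0.10)·550 + (+0.95)·625 + (-0.20)·400 + (-0.25)·800 = 258.75
  d_3 = (-0.05)·550 + (-0.35)·625 + (+1.00)·400 + (-0.15)·800 = 33.75
  d_4 = (-0.45)·550 + (-0.15)·625 + (-0.15)·400 + (+0.95)·800 = 358.75

d_1 = 25.00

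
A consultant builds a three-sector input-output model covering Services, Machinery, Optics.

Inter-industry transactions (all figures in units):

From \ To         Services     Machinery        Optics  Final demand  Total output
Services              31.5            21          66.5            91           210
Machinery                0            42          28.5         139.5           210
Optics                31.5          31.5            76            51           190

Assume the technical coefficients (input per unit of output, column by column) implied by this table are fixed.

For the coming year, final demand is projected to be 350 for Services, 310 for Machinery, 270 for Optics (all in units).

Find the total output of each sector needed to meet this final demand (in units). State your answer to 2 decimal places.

x_S = 796.95, x_M = 534.28, x_O = 782.81

Technical coefficients a_ij = z_ij / X_j:
  a_SS = 31.5/210 = 0.15, a_MS = 0/210 = 0.00, a_OS = 31.5/210 = 0.15
  a_SM = 21/210 = 0.10, a_MM = 42/210 = 0.20, a_OM = 31.5/210 = 0.15
  a_SO = 66.5/190 = 0.35, a_MO = 28.5/190 = 0.15, a_OO = 76/190 = 0.40
I − A =
  [   0.85    -0.10    -0.35]
  [   0.00     0.80    -0.15]
  [  -0.15    -0.15     0.60]
Cofactors of I−A, C_ij = (−1)^(i+j)·(minor ij) (rows/columns in the sector order above):
  C_11 = (0.80)(0.60) − (-0.15)(-0.15) = 0.4575
  C_12 = −[(0.00)(0.60) − (-0.15)(-0.15)] = 0.0225
  C_13 = (0.00)(-0.15) − (0.80)(-0.15) = 0.1200
  C_21 = −[(-0.10)(0.60) − (-0.35)(-0.15)] = 0.1125
  C_22 = (0.85)(0.60) − (-0.35)(-0.15) = 0.4575
  C_23 = −[(0.85)(-0.15) − (-0.10)(-0.15)] = 0.1425
  C_31 = (-0.10)(-0.15) − (-0.35)(0.80) = 0.2950
  C_32 = −[(0.85)(-0.15) − (-0.35)(0.00)] = 0.1275
  C_33 = (0.85)(0.80) − (-0.10)(0.00) = 0.6800
det(I−A) = Σ_j (I−A)_1j·C_1j = (0.85)(0.4575) + (-0.10)(0.0225) + (-0.35)(0.1200) = 0.344625
adj(I−A) = Cᵀ =
  [ 0.4575   0.1125   0.2950]
  [ 0.0225   0.4575   0.1275]
  [ 0.1200   0.1425   0.6800]
(I − A)⁻¹ = adj(I−A) / det(I−A) ≈
  [   1.3275     0.3264     0.8560]
  [   0.0653     1.3275     0.3700]
  [   0.3482     0.4135     1.9732]
x = (I − A)⁻¹ d = adj(I−A)·d / det(I−A), with det(I−A) = 0.344625:
  x_S = (0.4575·350 + 0.1125·310 + 0.2950·270) / 0.344625 = 274.65 / 0.344625 ≈ 796.95
  x_M = (0.0225·350 + 0.4575·310 + 0.1275·270) / 0.344625 = 184.125 / 0.344625 ≈ 534.28
  x_O = (0.1200·350 + 0.1425·310 + 0.6800·270) / 0.344625 = 269.775 / 0.344625 ≈ 782.81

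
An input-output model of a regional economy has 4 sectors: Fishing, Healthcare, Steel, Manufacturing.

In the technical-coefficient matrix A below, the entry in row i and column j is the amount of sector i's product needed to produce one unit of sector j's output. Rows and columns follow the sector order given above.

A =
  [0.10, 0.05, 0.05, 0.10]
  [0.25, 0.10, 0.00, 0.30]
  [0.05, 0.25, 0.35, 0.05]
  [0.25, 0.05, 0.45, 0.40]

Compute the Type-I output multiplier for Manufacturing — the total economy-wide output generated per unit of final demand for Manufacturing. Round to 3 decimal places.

m_4 = 3.969

I − A =
  [   0.90    -0.05    -0.05    -0.10]
  [  -0.25     0.90     0.00    -0.30]
  [  -0.05    -0.25     0.65    -0.05]
  [  -0.25    -0.05    -0.45     0.60]
Compute the cofactors C_ij = (−1)^(i+j)·(3×3 minor ij) of I−A; the adjugate is their transpose:
adj(I−A) = Cᵀ =
  [ 0.287250   0.040500   0.073500   0.074250]
  [ 0.147375   0.310125   0.144000   0.191625]
  [ 0.094375   0.133375   0.437500   0.118875]
  [ 0.202750   0.142750   0.370750   0.513000]
det(I−A) = Σ_j (I−A)_1j·C_1j = (0.90)(0.287250) + (-0.05)(0.147375) + (-0.05)(0.094375) + (-0.10)(0.202750) = 0.2261625
(I − A)⁻¹ = adj(I−A) / det(I−A) ≈
  [   1.2701     0.1791     0.3250     0.3283]
  [   0.6516     1.3712     0.6367     0.8473]
  [   0.4173     0.5897     1.9344     0.5256]
  [   0.8965     0.6312     1.6393     2.2683]
The output multiplier for sector j is the column-j sum of the Leontief inverse (I − A)⁻¹ = adj(I−A) / det(I−A).
Column 4 of adj(I−A): (0.074250, 0.191625, 0.118875, 0.513000); det(I−A) = 0.2261625.
m_4 = (0.074250 + 0.191625 + 0.118875 + 0.513000) / 0.2261625 = 0.89775 / 0.2261625 ≈ 3.969.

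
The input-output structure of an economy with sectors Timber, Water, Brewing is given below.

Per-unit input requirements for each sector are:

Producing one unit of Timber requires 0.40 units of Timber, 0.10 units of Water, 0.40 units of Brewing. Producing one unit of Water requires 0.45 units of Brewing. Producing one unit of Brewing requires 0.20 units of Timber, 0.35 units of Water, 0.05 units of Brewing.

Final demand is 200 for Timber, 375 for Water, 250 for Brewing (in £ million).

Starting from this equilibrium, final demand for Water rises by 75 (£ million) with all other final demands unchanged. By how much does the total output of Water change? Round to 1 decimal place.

Δx_W = 95.1

I − A =
  [   0.60     0.00    -0.20]
  [  -0.10     1.00    -0.35]
  [  -0.40    -0.45     0.95]
Cofactors of I−A, C_ij = (−1)^(i+j)·(minor ij) (rows/columns in the sector order above):
  C_11 = (1.00)(0.95) − (-0.35)(-0.45) = 0.7925
  C_12 = −[(-0.10)(0.95) − (-0.35)(-0.40)] = 0.2350
  C_13 = (-0.10)(-0.45) − (1.00)(-0.40) = 0.4450
  C_21 = −[(0.00)(0.95) − (-0.20)(-0.45)] = 0.0900
  C_22 = (0.60)(0.95) − (-0.20)(-0.40) = 0.4900
  C_23 = −[(0.60)(-0.45) − (0.00)(-0.40)] = 0.2700
  C_31 = (0.00)(-0.35) − (-0.20)(1.00) = 0.2000
  C_32 = −[(0.60)(-0.35) − (-0.20)(-0.10)] = 0.2300
  C_33 = (0.60)(1.00) − (0.00)(-0.10) = 0.6000
det(I−A) = Σ_j (I−A)_1j·C_1j = (0.60)(0.7925) + (0.00)(0.2350) + (-0.20)(0.4450) = 0.3865
adj(I−A) = Cᵀ =
  [ 0.7925   0.0900   0.2000]
  [ 0.2350   0.4900   0.2300]
  [ 0.4450   0.2700   0.6000]
(I − A)⁻¹ = adj(I−A) / det(I−A) ≈
  [   2.0505     0.2329     0.5175]
  [   0.6080     1.2678     0.5951]
  [   1.1514     0.6986     1.5524]
Δx = (I − A)⁻¹ Δd with Δd having +75 in the Water component and 0 elsewhere.
So Δx_W = L_WW · (+75), where L_WW = adj(I−A)_WW / det(I−A) = 0.4900 / 0.3865.
Δx_W = 0.4900 × (+75) / 0.3865 = 36.75 / 0.3865 ≈ 95.1.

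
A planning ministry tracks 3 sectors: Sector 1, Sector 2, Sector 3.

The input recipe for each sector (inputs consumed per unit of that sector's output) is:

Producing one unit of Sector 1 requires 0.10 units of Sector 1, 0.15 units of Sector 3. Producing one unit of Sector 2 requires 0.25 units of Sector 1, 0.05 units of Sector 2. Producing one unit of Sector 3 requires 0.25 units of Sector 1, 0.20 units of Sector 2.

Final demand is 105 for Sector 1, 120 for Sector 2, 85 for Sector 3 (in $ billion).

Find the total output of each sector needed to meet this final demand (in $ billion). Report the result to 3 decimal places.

I − A =
  [   0.90    -0.25    -0.25]
  [   0.00     0.95    -0.20]
  [  -0.15     0.00     1.00]
Cofactors of I−A, C_ij = (−1)^(i+j)·(minor ij) (rows/columns in the sector order above):
  C_11 = (0.95)(1.00) − (-0.20)(0.00) = 0.9500
  C_12 = −[(0.00)(1.00) − (-0.20)(-0.15)] = 0.0300
  C_13 = (0.00)(0.00) − (0.95)(-0.15) = 0.1425
  C_21 = −[(-0.25)(1.00) − (-0.25)(0.00)] = 0.2500
  C_22 = (0.90)(1.00) − (-0.25)(-0.15) = 0.8625
  C_23 = −[(0.90)(0.00) − (-0.25)(-0.15)] = 0.0375
  C_31 = (-0.25)(-0.20) − (-0.25)(0.95) = 0.2875
  C_32 = −[(0.90)(-0.20) − (-0.25)(0.00)] = 0.1800
  C_33 = (0.90)(0.95) − (-0.25)(0.00) = 0.8550
det(I−A) = Σ_j (I−A)_1j·C_1j = (0.90)(0.9500) + (-0.25)(0.0300) + (-0.25)(0.1425) = 0.811875
adj(I−A) = Cᵀ =
  [ 0.9500   0.2500   0.2875]
  [ 0.0300   0.8625   0.1800]
  [ 0.1425   0.0375   0.8550]
(I − A)⁻¹ = adj(I−A) / det(I−A) ≈
  [   1.1701     0.3079     0.3541]
  [   0.0370     1.0624     0.2217]
  [   0.1755     0.0462     1.0531]
x = (I − A)⁻¹ d = adj(I−A)·d / det(I−A), with det(I−A) = 0.811875:
  x_1 = (0.9500·105 + 0.2500·120 + 0.2875·85) / 0.811875 = 154.1875 / 0.811875 ≈ 189.915
  x_2 = (0.0300·105 + 0.8625·120 + 0.1800·85) / 0.811875 = 121.95 / 0.811875 ≈ 150.208
  x_3 = (0.1425·105 + 0.0375·120 + 0.8550·85) / 0.811875 = 92.1375 / 0.811875 ≈ 113.487

x_1 = 189.915, x_2 = 150.208, x_3 = 113.487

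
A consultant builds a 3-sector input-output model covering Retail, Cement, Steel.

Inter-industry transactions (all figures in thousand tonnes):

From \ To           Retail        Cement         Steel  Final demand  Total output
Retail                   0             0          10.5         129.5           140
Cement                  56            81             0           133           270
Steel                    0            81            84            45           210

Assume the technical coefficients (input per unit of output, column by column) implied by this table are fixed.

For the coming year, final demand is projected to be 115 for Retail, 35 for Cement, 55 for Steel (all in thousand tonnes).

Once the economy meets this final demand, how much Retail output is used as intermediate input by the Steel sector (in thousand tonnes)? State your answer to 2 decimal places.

Technical coefficients a_ij = z_ij / X_j:
  a_RR = 0/140 = 0.00, a_CR = 56/140 = 0.40, a_SR = 0/140 = 0.00
  a_RC = 0/270 = 0.00, a_CC = 81/270 = 0.30, a_SC = 81/270 = 0.30
  a_RS = 10.5/210 = 0.05, a_CS = 0/210 = 0.00, a_SS = 84/210 = 0.40
I − A =
  [   1.00     0.00    -0.05]
  [  -0.40     0.70     0.00]
  [   0.00    -0.30     0.60]
Cofactors of I−A, C_ij = (−1)^(i+j)·(minor ij) (rows/columns in the sector order above):
  C_11 = (0.70)(0.60) − (0.00)(-0.30) = 0.4200
  C_12 = −[(-0.40)(0.60) − (0.00)(0.00)] = 0.2400
  C_13 = (-0.40)(-0.30) − (0.70)(0.00) = 0.1200
  C_21 = −[(0.00)(0.60) − (-0.05)(-0.30)] = 0.0150
  C_22 = (1.00)(0.60) − (-0.05)(0.00) = 0.6000
  C_23 = −[(1.00)(-0.30) − (0.00)(0.00)] = 0.3000
  C_31 = (0.00)(0.00) − (-0.05)(0.70) = 0.0350
  C_32 = −[(1.00)(0.00) − (-0.05)(-0.40)] = 0.0200
  C_33 = (1.00)(0.70) − (0.00)(-0.40) = 0.7000
det(I−A) = Σ_j (I−A)_1j·C_1j = (1.00)(0.4200) + (0.00)(0.2400) + (-0.05)(0.1200) = 0.4140
adj(I−A) = Cᵀ =
  [ 0.4200   0.0150   0.0350]
  [ 0.2400   0.6000   0.0200]
  [ 0.1200   0.3000   0.7000]
(I − A)⁻¹ = adj(I−A) / det(I−A) ≈
  [   1.0145     0.0362     0.0845]
  [   0.5797     1.4493     0.0483]
  [   0.2899     0.7246     1.6908]
First solve x = (I − A)⁻¹ d = adj(I−A)·d / det(I−A); in particular x_S = (0.1200·115 + 0.3000·35 + 0.7000·55) / 0.4140 = 62.80 / 0.4140 ≈ 151.6908.
Intermediate flow from R to S: z_RS = a_RS · x_S = 0.05 × 62.80 / 0.4140 = 3.14 / 0.4140 ≈ 7.58.

z_RS = 7.58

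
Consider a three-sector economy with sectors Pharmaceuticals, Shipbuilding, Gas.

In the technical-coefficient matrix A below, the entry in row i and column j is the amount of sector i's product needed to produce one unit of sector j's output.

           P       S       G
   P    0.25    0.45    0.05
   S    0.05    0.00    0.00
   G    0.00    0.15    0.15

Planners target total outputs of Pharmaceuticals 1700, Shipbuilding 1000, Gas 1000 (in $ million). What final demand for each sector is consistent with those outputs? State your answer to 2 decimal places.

I − A =
  [   0.75    -0.45    -0.05]
  [  -0.05     1.00     0.00]
  [   0.00    -0.15     0.85]
d = (I − A) x:
  d_P = (+0.75)·1700 + (-0.45)·1000 + (-0.05)·1000 = 775.00
  d_S = (-0.05)·1700 + (+1.00)·1000 + (+0.00)·1000 = 915.00
  d_G = (+0.00)·1700 + (-0.15)·1000 + (+0.85)·1000 = 700.00

d_P = 775.00, d_S = 915.00, d_G = 700.00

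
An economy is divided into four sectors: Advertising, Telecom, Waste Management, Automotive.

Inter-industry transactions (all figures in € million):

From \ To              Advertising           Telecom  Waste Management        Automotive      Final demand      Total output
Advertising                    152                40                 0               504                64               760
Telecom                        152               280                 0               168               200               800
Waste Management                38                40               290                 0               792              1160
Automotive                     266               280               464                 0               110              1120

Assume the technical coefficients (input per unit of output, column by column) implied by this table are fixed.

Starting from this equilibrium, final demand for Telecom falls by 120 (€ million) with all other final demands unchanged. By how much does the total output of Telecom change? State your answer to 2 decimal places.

Δx_2 = -238.00

Technical coefficients a_ij = z_ij / X_j:
  a_11 = 152/760 = 0.20, a_21 = 152/760 = 0.20, a_31 = 38/760 = 0.05, a_41 = 266/760 = 0.35
  a_12 = 40/800 = 0.05, a_22 = 280/800 = 0.35, a_32 = 40/800 = 0.05, a_42 = 280/800 = 0.35
  a_13 = 0/1160 = 0.00, a_23 = 0/1160 = 0.00, a_33 = 290/1160 = 0.25, a_43 = 464/1160 = 0.40
  a_14 = 504/1120 = 0.45, a_24 = 168/1120 = 0.15, a_34 = 0/1120 = 0.00, a_44 = 0/1120 = 0.00
I − A =
  [   0.80    -0.05     0.00    -0.45]
  [  -0.20     0.65     0.00    -0.15]
  [  -0.05    -0.05     0.75     0.00]
  [  -0.35    -0.35    -0.40     1.00]
Compute the cofactors C_ij = (−1)^(i+j)·(3×3 minor ij) of I−A; the adjugate is their transpose:
adj(I−A) = Cᵀ =
  [ 0.445125   0.164625   0.120000   0.225000]
  [ 0.192375   0.472875   0.084000   0.157500]
  [ 0.042500   0.042500   0.331500   0.025500]
  [ 0.240125   0.240125   0.204000   0.382500]
det(I−A) = Σ_j (I−A)_1j·C_1j = (0.80)(0.445125) + (-0.05)(0.192375) + (0.00)(0.042500) + (-0.45)(0.240125) = 0.238425
(I − A)⁻¹ = adj(I−A) / det(I−A) ≈
  [   1.8669     0.6905     0.5033     0.9437]
  [   0.8069     1.9833     0.3523     0.6606]
  [   0.1783     0.1783     1.3904     0.1070]
  [   1.0071     1.0071     0.8556     1.6043]
Δx = (I − A)⁻¹ Δd with Δd having -120 in the Telecom component and 0 elsewhere.
So Δx_2 = L_22 · (-120), where L_22 = adj(I−A)_22 / det(I−A) = 0.472875 / 0.238425.
Δx_2 = 0.472875 × (-120) / 0.238425 = -56.745 / 0.238425 ≈ -238.00.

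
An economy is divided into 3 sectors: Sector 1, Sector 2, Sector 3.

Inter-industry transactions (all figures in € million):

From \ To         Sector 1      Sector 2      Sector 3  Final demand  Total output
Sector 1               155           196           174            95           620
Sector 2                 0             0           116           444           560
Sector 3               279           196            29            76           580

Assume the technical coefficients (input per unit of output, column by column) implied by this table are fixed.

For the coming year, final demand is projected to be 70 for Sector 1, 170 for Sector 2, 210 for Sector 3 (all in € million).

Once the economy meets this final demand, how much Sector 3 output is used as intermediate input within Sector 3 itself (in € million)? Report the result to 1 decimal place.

Technical coefficients a_ij = z_ij / X_j:
  a_11 = 155/620 = 0.25, a_21 = 0/620 = 0.00, a_31 = 279/620 = 0.45
  a_12 = 196/560 = 0.35, a_22 = 0/560 = 0.00, a_32 = 196/560 = 0.35
  a_13 = 174/580 = 0.30, a_23 = 116/580 = 0.20, a_33 = 29/580 = 0.05
I − A =
  [   0.75    -0.35    -0.30]
  [   0.00     1.00    -0.20]
  [  -0.45    -0.35     0.95]
Cofactors of I−A, C_ij = (−1)^(i+j)·(minor ij) (rows/columns in the sector order above):
  C_11 = (1.00)(0.95) − (-0.20)(-0.35) = 0.8800
  C_12 = −[(0.00)(0.95) − (-0.20)(-0.45)] = 0.0900
  C_13 = (0.00)(-0.35) − (1.00)(-0.45) = 0.4500
  C_21 = −[(-0.35)(0.95) − (-0.30)(-0.35)] = 0.4375
  C_22 = (0.75)(0.95) − (-0.30)(-0.45) = 0.5775
  C_23 = −[(0.75)(-0.35) − (-0.35)(-0.45)] = 0.4200
  C_31 = (-0.35)(-0.20) − (-0.30)(1.00) = 0.3700
  C_32 = −[(0.75)(-0.20) − (-0.30)(0.00)] = 0.1500
  C_33 = (0.75)(1.00) − (-0.35)(0.00) = 0.7500
det(I−A) = Σ_j (I−A)_1j·C_1j = (0.75)(0.8800) + (-0.35)(0.0900) + (-0.30)(0.4500) = 0.4935
adj(I−A) = Cᵀ =
  [ 0.8800   0.4375   0.3700]
  [ 0.0900   0.5775   0.1500]
  [ 0.4500   0.4200   0.7500]
(I − A)⁻¹ = adj(I−A) / det(I−A) ≈
  [   1.7832     0.8865     0.7497]
  [   0.1824     1.1702     0.3040]
  [   0.9119     0.8511     1.5198]
First solve x = (I − A)⁻¹ d = adj(I−A)·d / det(I−A); in particular x_3 = (0.4500·70 + 0.4200·170 + 0.7500·210) / 0.4935 = 260.40 / 0.4935 ≈ 527.660.
Intermediate flow from 3 to 3: z_33 = a_33 · x_3 = 0.05 × 260.40 / 0.4935 = 13.02 / 0.4935 ≈ 26.4.

z_33 = 26.4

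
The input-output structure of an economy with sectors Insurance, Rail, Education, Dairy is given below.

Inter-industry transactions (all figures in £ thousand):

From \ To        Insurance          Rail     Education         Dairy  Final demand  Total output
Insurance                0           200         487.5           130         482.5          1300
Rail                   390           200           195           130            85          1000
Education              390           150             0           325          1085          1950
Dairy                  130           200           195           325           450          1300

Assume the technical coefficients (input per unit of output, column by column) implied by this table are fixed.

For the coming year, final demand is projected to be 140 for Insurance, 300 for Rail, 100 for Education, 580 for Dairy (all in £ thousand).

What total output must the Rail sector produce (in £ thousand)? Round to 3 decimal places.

Technical coefficients a_ij = z_ij / X_j:
  a_11 = 0/1300 = 0.00, a_21 = 390/1300 = 0.30, a_31 = 390/1300 = 0.30, a_41 = 130/1300 = 0.10
  a_12 = 200/1000 = 0.20, a_22 = 200/1000 = 0.20, a_32 = 150/1000 = 0.15, a_42 = 200/1000 = 0.20
  a_13 = 487.5/1950 = 0.25, a_23 = 195/1950 = 0.10, a_33 = 0/1950 = 0.00, a_43 = 195/1950 = 0.10
  a_14 = 130/1300 = 0.10, a_24 = 130/1300 = 0.10, a_34 = 325/1300 = 0.25, a_44 = 325/1300 = 0.25
I − A =
  [   1.00    -0.20    -0.25    -0.10]
  [  -0.30     0.80    -0.10    -0.10]
  [  -0.30    -0.15     1.00    -0.25]
  [  -0.10    -0.20    -0.10     0.75]
Compute the cofactors C_ij = (−1)^(i+j)·(3×3 minor ij) of I−A; the adjugate is their transpose:
adj(I−A) = Cᵀ =
  [ 0.542250   0.207125   0.172000   0.157250]
  [ 0.255500   0.649500   0.145750   0.169250]
  [ 0.244250   0.217000   0.519000   0.234500]
  [ 0.173000   0.229750   0.131000   0.647750]
det(I−A) = Σ_j (I−A)_1j·C_1j = (1.00)(0.542250) + (-0.20)(0.255500) + (-0.25)(0.244250) + (-0.10)(0.173000) = 0.4127875
(I − A)⁻¹ = adj(I−A) / det(I−A) ≈
  [   1.3136     0.5018     0.4167     0.3809]
  [   0.6190     1.5734     0.3531     0.4100]
  [   0.5917     0.5257     1.2573     0.5681]
  [   0.4191     0.5566     0.3174     1.5692]
x = (I − A)⁻¹ d = adj(I−A)·d / det(I−A), with det(I−A) = 0.4127875:
  x_1 = (0.542250·140 + 0.207125·300 + 0.172000·100 + 0.157250·580) / 0.4127875 = 246.4575 / 0.4127875 ≈ 597.057
  x_2 = (0.255500·140 + 0.649500·300 + 0.145750·100 + 0.169250·580) / 0.4127875 = 343.36 / 0.4127875 ≈ 831.808
  x_3 = (0.244250·140 + 0.217000·300 + 0.519000·100 + 0.234500·580) / 0.4127875 = 287.205 / 0.4127875 ≈ 695.770
  x_4 = (0.173000·140 + 0.229750·300 + 0.131000·100 + 0.647750·580) / 0.4127875 = 481.94 / 0.4127875 ≈ 1167.526

x_2 = 831.808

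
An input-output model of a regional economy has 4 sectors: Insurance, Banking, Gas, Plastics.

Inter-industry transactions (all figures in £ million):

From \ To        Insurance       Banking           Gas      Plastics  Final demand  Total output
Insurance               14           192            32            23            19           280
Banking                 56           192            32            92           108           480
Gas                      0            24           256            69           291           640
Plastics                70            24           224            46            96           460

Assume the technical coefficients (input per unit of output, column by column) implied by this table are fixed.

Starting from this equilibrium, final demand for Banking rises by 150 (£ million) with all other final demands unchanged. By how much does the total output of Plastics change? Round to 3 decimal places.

Δx_P = 76.303

Technical coefficients a_ij = z_ij / X_j:
  a_II = 14/280 = 0.05, a_BI = 56/280 = 0.20, a_GI = 0/280 = 0.00, a_PI = 70/280 = 0.25
  a_IB = 192/480 = 0.40, a_BB = 192/480 = 0.40, a_GB = 24/480 = 0.05, a_PB = 24/480 = 0.05
  a_IG = 32/640 = 0.05, a_BG = 32/640 = 0.05, a_GG = 256/640 = 0.40, a_PG = 224/640 = 0.35
  a_IP = 23/460 = 0.05, a_BP = 92/460 = 0.20, a_GP = 69/460 = 0.15, a_PP = 46/460 = 0.10
I − A =
  [   0.95    -0.40    -0.05    -0.05]
  [  -0.20     0.60    -0.05    -0.20]
  [   0.00    -0.05     0.60    -0.15]
  [  -0.25    -0.05    -0.35     0.90]
Compute the cofactors C_ij = (−1)^(i+j)·(3×3 minor ij) of I−A; the adjugate is their transpose:
adj(I−A) = Cᵀ =
  [ 0.280375   0.200000   0.083125   0.073875]
  [ 0.129375   0.453750   0.123625   0.128625]
  [ 0.035500   0.064250   0.403500   0.083500]
  [ 0.098875   0.105750   0.186875   0.291125]
det(I−A) = Σ_j (I−A)_1j·C_1j = (0.95)(0.280375) + (-0.40)(0.129375) + (-0.05)(0.035500) + (-0.05)(0.098875) = 0.2078875
(I − A)⁻¹ = adj(I−A) / det(I−A) ≈
  [   1.3487     0.9621     0.3999     0.3554]
  [   0.6223     2.1827     0.5947     0.6187]
  [   0.1708     0.3091     1.9410     0.4017]
  [   0.4756     0.5087     0.8989     1.4004]
Δx = (I − A)⁻¹ Δd with Δd having +150 in the Banking component and 0 elsewhere.
So Δx_P = L_PB · (+150), where L_PB = adj(I−A)_PB / det(I−A) = 0.105750 / 0.2078875.
Δx_P = 0.105750 × (+150) / 0.2078875 = 15.8625 / 0.2078875 ≈ 76.303.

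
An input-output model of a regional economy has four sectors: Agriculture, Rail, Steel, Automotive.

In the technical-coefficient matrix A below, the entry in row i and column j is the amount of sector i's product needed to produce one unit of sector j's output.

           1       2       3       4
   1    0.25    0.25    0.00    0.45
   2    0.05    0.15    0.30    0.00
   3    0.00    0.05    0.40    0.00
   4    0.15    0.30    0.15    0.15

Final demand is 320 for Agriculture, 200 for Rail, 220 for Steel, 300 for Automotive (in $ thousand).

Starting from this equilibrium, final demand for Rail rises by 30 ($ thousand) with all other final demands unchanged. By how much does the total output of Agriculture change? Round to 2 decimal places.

Δx_1 = 23.41

I − A =
  [   0.75    -0.25     0.00    -0.45]
  [  -0.05     0.85    -0.30     0.00]
  [   0.00    -0.05     0.60     0.00]
  [  -0.15    -0.30    -0.15     0.85]
Compute the cofactors C_ij = (−1)^(i+j)·(3×3 minor ij) of I−A; the adjugate is their transpose:
adj(I−A) = Cᵀ =
  [ 0.420750   0.211875   0.161625   0.222750]
  [ 0.025500   0.342000   0.174375   0.013500]
  [ 0.002125   0.028500   0.467125   0.001125]
  [ 0.083625   0.163125   0.172500   0.363750]
det(I−A) = Σ_j (I−A)_1j·C_1j = (0.75)(0.420750) + (-0.25)(0.025500) + (0.00)(0.002125) + (-0.45)(0.083625) = 0.27155625
(I − A)⁻¹ = adj(I−A) / det(I−A) ≈
  [   1.5494     0.7802     0.5952     0.8203]
  [   0.0939     1.2594     0.6421     0.0497]
  [   0.0078     0.1050     1.7202     0.0041]
  [   0.3079     0.6007     0.6352     1.3395]
Δx = (I − A)⁻¹ Δd with Δd having +30 in the Rail component and 0 elsewhere.
So Δx_1 = L_12 · (+30), where L_12 = adj(I−A)_12 / det(I−A) = 0.211875 / 0.27155625.
Δx_1 = 0.211875 × (+30) / 0.27155625 = 6.35625 / 0.27155625 ≈ 23.41.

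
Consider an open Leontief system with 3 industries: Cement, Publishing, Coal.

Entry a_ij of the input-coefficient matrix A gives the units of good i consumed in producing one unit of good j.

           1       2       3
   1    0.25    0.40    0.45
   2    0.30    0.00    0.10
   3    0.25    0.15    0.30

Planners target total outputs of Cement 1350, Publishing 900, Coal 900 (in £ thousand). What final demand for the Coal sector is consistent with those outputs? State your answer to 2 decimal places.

I − A =
  [   0.75    -0.40    -0.45]
  [  -0.30     1.00    -0.10]
  [  -0.25    -0.15     0.70]
d = (I − A) x:
  d_1 = (+0.75)·1350 + (-0.40)·900 + (-0.45)·900 = 247.50
  d_2 = (-0.30)·1350 + (+1.00)·900 + (-0.10)·900 = 405.00
  d_3 = (-0.25)·1350 + (-0.15)·900 + (+0.70)·900 = 157.50

d_3 = 157.50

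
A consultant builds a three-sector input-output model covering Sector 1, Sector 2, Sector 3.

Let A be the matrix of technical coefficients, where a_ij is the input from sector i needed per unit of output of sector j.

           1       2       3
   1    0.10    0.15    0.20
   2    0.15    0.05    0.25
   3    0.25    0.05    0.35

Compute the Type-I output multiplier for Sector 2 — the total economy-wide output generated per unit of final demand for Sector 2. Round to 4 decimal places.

I − A =
  [   0.90    -0.15    -0.20]
  [  -0.15     0.95    -0.25]
  [  -0.25    -0.05     0.65]
Cofactors of I−A, C_ij = (−1)^(i+j)·(minor ij) (rows/columns in the sector order above):
  C_11 = (0.95)(0.65) − (-0.25)(-0.05) = 0.6050
  C_12 = −[(-0.15)(0.65) − (-0.25)(-0.25)] = 0.1600
  C_13 = (-0.15)(-0.05) − (0.95)(-0.25) = 0.2450
  C_21 = −[(-0.15)(0.65) − (-0.20)(-0.05)] = 0.1075
  C_22 = (0.90)(0.65) − (-0.20)(-0.25) = 0.5350
  C_23 = −[(0.90)(-0.05) − (-0.15)(-0.25)] = 0.0825
  C_31 = (-0.15)(-0.25) − (-0.20)(0.95) = 0.2275
  C_32 = −[(0.90)(-0.25) − (-0.20)(-0.15)] = 0.2550
  C_33 = (0.90)(0.95) − (-0.15)(-0.15) = 0.8325
det(I−A) = Σ_j (I−A)_1j·C_1j = (0.90)(0.6050) + (-0.15)(0.1600) + (-0.20)(0.2450) = 0.4715
adj(I−A) = Cᵀ =
  [ 0.6050   0.1075   0.2275]
  [ 0.1600   0.5350   0.2550]
  [ 0.2450   0.0825   0.8325]
(I − A)⁻¹ = adj(I−A) / det(I−A) ≈
  [   1.28314     0.22800     0.48250]
  [   0.33934     1.13468     0.54083]
  [   0.51962     0.17497     1.76564]
The output multiplier for sector j is the column-j sum of the Leontief inverse (I − A)⁻¹ = adj(I−A) / det(I−A).
Column 2 of adj(I−A): (0.1075, 0.5350, 0.0825); det(I−A) = 0.4715.
m_2 = (0.1075 + 0.5350 + 0.0825) / 0.4715 = 0.725 / 0.4715 ≈ 1.5376.

m_2 = 1.5376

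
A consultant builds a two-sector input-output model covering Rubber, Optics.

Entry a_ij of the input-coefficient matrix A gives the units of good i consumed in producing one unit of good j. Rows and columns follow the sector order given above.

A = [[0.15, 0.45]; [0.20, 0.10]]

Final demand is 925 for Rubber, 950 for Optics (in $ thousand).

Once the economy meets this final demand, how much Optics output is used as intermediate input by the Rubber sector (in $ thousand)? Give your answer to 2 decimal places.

I − A =
  [   0.85    -0.45]
  [  -0.20     0.90]
det(I−A) = (0.85)(0.90) − (-0.45)(-0.20) = 0.6750
adj(I−A) = [[0.90, 0.45], [0.20, 0.85]]
(I − A)⁻¹ = adj(I−A) / det(I−A) ≈
  [   1.3333     0.6667]
  [   0.2963     1.2593]
First solve x = (I − A)⁻¹ d = adj(I−A)·d / det(I−A); in particular x_R = (0.90·925 + 0.45·950) / 0.6750 = 1260.00 / 0.6750 ≈ 1866.6667.
Intermediate flow from O to R: z_OR = a_OR · x_R = 0.20 × 1260.00 / 0.6750 = 252.00 / 0.6750 ≈ 373.33.

z_OR = 373.33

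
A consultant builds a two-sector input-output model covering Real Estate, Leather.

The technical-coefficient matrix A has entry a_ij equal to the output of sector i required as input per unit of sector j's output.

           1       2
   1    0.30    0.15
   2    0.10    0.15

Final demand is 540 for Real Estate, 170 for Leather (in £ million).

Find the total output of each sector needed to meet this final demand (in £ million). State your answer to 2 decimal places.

I − A =
  [   0.70    -0.15]
  [  -0.10     0.85]
det(I−A) = (0.70)(0.85) − (-0.15)(-0.10) = 0.5800
adj(I−A) = [[0.85, 0.15], [0.10, 0.70]]
(I − A)⁻¹ = adj(I−A) / det(I−A) ≈
  [   1.4655     0.2586]
  [   0.1724     1.2069]
x = (I − A)⁻¹ d = adj(I−A)·d / det(I−A), with det(I−A) = 0.5800:
  x_1 = (0.85·540 + 0.15·170) / 0.5800 = 484.50 / 0.5800 ≈ 835.34
  x_2 = (0.10·540 + 0.70·170) / 0.5800 = 173.00 / 0.5800 ≈ 298.28

x_1 = 835.34, x_2 = 298.28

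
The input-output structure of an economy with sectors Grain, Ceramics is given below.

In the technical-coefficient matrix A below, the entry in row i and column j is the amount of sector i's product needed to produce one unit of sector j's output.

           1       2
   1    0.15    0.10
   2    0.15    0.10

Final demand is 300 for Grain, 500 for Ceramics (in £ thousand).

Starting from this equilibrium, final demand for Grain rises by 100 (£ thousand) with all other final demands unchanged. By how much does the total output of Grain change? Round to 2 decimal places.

Δx_1 = 120.00

I − A =
  [   0.85    -0.10]
  [  -0.15     0.90]
det(I−A) = (0.85)(0.90) − (-0.10)(-0.15) = 0.7500
adj(I−A) = [[0.90, 0.10], [0.15, 0.85]]
(I − A)⁻¹ = adj(I−A) / det(I−A) ≈
  [   1.2000     0.1333]
  [   0.2000     1.1333]
Δx = (I − A)⁻¹ Δd with Δd having +100 in the Grain component and 0 elsewhere.
So Δx_1 = L_11 · (+100), where L_11 = adj(I−A)_11 / det(I−A) = 0.90 / 0.7500.
Δx_1 = 0.90 × (+100) / 0.7500 = 90.00 / 0.7500 = 120.00.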